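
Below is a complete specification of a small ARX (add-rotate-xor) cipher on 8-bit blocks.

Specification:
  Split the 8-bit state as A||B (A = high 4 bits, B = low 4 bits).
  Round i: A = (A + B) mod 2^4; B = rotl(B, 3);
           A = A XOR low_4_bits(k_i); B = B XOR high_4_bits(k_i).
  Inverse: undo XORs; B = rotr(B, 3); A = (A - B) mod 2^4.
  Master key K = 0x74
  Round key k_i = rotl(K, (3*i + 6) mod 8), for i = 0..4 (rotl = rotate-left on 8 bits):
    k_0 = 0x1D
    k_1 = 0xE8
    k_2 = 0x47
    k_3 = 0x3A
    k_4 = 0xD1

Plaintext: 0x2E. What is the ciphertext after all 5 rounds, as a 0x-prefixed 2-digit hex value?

s_0 = plaintext = 0x2E
s_1 = Round(s_0, k_0) = 0xD6
s_2 = Round(s_1, k_1) = 0xBD
s_3 = Round(s_2, k_2) = 0xFA
s_4 = Round(s_3, k_3) = 0x36
s_5 = Round(s_4, k_4) = 0x8E

0x8E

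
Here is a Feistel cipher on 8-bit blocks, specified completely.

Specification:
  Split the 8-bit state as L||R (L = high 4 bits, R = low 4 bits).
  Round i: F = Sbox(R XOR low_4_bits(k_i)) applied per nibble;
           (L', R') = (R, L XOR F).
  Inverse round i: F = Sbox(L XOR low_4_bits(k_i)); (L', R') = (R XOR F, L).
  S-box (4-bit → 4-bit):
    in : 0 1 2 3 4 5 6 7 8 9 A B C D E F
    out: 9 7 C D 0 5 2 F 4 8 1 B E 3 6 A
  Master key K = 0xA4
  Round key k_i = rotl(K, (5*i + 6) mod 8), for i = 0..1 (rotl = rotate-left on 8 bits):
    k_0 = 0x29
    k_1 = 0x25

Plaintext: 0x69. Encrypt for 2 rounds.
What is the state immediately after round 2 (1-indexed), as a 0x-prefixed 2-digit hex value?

0xF8

s_0 = plaintext = 0x69
s_1 = Round(s_0, k_0) = 0x9F
s_2 = Round(s_1, k_1) = 0xF8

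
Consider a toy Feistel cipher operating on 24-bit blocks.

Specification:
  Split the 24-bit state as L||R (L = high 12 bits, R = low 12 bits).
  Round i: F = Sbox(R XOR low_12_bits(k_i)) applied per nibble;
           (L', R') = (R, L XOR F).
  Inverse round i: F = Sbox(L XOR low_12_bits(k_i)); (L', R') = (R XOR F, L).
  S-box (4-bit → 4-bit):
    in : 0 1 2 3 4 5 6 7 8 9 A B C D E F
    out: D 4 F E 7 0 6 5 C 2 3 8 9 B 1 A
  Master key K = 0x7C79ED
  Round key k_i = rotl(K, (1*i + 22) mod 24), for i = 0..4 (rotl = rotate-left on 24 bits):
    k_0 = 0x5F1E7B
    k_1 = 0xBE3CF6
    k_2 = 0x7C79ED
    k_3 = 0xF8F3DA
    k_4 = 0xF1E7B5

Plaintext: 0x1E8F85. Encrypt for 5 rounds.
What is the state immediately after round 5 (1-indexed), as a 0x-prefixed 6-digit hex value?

s_0 = plaintext = 0x1E8F85
s_1 = Round(s_0, k_0) = 0xF85549
s_2 = Round(s_1, k_1) = 0x549D0F
s_3 = Round(s_2, k_2) = 0xD0F256
s_4 = Round(s_3, k_3) = 0x2569C6
s_5 = Round(s_4, k_4) = 0x9C6308

0x9C6308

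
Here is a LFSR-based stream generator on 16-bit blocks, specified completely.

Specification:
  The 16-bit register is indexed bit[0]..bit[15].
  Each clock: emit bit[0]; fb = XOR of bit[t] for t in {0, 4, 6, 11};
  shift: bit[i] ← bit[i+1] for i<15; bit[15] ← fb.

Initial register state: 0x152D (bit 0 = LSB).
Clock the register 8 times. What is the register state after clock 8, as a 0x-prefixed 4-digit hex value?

0x0915

reg_0 = 0x152D
clock 1: out=1, reg = 0x8A96
clock 2: out=0, reg = 0x454B
clock 3: out=1, reg = 0x22A5
clock 4: out=1, reg = 0x9152
clock 5: out=0, reg = 0x48A9
clock 6: out=1, reg = 0x2454
clock 7: out=0, reg = 0x122A
clock 8: out=0, reg = 0x0915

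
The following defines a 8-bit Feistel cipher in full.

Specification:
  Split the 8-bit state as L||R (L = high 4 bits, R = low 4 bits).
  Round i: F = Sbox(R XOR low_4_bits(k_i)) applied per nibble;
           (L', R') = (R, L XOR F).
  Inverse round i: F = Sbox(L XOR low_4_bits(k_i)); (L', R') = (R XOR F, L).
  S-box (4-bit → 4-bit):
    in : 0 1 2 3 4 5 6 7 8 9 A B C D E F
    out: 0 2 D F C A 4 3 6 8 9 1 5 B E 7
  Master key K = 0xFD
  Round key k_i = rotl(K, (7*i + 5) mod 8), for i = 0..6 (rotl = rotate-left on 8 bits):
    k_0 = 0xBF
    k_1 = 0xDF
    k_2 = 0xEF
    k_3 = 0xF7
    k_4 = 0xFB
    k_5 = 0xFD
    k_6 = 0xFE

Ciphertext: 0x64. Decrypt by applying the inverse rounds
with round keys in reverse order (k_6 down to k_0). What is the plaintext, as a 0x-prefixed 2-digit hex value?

s_0 = ciphertext = 0x64
s_1 = InvRound(s_0, k_6) = 0x26
s_2 = InvRound(s_1, k_5) = 0x12
s_3 = InvRound(s_2, k_4) = 0xB1
s_4 = InvRound(s_3, k_3) = 0x4B
s_5 = InvRound(s_4, k_2) = 0xA4
s_6 = InvRound(s_5, k_1) = 0xEA
s_7 = InvRound(s_6, k_0) = 0x8E

0x8E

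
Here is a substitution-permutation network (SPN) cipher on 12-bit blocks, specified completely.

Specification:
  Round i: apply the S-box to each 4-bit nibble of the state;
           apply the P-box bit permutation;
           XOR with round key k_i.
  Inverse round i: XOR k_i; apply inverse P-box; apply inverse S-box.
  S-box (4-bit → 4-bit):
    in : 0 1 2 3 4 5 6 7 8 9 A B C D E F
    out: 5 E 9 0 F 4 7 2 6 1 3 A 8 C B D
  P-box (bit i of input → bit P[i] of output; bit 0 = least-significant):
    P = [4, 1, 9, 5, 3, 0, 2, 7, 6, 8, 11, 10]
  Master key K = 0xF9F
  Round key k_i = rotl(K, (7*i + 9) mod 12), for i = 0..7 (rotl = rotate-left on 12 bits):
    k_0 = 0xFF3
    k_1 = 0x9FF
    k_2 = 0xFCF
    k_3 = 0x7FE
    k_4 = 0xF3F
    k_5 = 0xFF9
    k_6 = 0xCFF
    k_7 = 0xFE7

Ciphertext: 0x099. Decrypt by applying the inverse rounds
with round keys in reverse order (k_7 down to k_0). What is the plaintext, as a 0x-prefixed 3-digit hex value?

0x360

s_0 = ciphertext = 0x099
s_1 = InvRound(s_0, k_7) = 0x404
s_2 = InvRound(s_1, k_6) = 0x0EE
s_3 = InvRound(s_2, k_5) = 0x186
s_4 = InvRound(s_3, k_4) = 0xDEF
s_5 = InvRound(s_4, k_3) = 0x570
s_6 = InvRound(s_5, k_2) = 0x544
s_7 = InvRound(s_6, k_1) = 0xDEE
s_8 = InvRound(s_7, k_0) = 0x360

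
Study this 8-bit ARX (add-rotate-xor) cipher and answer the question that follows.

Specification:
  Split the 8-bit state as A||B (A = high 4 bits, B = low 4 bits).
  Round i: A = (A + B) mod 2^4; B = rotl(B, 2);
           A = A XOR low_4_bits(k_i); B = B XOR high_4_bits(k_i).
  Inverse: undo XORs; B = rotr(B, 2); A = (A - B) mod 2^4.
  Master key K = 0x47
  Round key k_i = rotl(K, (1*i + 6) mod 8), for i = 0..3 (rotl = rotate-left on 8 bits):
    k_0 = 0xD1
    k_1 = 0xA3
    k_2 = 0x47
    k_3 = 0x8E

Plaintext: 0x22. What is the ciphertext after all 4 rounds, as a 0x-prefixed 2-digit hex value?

s_0 = plaintext = 0x22
s_1 = Round(s_0, k_0) = 0x55
s_2 = Round(s_1, k_1) = 0x9F
s_3 = Round(s_2, k_2) = 0xFB
s_4 = Round(s_3, k_3) = 0x46

0x46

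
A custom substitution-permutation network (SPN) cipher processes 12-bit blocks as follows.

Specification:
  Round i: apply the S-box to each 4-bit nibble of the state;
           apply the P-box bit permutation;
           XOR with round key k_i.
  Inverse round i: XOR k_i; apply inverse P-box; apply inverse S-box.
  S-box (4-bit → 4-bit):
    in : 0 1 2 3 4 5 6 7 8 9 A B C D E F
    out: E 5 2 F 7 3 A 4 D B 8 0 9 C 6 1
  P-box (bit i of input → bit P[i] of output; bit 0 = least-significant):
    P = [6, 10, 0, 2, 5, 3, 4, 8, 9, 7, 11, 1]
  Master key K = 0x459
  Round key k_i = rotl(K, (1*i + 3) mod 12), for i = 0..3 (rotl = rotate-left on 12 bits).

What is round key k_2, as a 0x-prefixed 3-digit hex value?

0xB28

K = 0x459
k_0 = rotl(K, (1*0+3) mod 12) = rotl(K, 3) = 0x2CA
k_1 = rotl(K, (1*1+3) mod 12) = rotl(K, 4) = 0x594
k_2 = rotl(K, (1*2+3) mod 12) = rotl(K, 5) = 0xB28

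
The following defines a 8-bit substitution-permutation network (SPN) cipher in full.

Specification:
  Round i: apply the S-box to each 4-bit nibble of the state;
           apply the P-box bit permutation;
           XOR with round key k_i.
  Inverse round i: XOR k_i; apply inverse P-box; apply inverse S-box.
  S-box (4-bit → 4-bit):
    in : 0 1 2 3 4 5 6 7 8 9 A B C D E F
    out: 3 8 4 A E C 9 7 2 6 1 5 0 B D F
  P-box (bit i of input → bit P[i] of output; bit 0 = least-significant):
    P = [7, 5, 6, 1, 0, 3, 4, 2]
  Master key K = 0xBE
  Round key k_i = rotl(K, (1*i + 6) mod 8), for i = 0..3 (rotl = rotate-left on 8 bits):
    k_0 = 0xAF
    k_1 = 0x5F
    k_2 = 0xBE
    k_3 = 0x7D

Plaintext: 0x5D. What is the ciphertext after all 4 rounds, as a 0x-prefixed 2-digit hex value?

0x24

s_0 = plaintext = 0x5D
s_1 = Round(s_0, k_0) = 0x19
s_2 = Round(s_1, k_1) = 0x3B
s_3 = Round(s_2, k_2) = 0x72
s_4 = Round(s_3, k_3) = 0x24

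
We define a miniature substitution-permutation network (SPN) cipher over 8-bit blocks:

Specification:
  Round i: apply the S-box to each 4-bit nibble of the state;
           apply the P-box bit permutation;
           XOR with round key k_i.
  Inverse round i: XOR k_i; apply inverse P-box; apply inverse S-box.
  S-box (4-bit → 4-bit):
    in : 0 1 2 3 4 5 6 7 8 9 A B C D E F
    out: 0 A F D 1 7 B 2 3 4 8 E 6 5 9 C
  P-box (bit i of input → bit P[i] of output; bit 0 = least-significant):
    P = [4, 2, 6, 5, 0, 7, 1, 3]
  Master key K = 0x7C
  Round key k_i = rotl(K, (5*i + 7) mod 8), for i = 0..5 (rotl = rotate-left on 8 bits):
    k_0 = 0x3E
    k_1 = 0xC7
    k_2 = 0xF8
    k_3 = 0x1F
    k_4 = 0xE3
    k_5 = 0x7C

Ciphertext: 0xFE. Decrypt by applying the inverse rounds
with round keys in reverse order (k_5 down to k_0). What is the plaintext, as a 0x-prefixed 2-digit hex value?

s_0 = ciphertext = 0xFE
s_1 = InvRound(s_0, k_5) = 0xC0
s_2 = InvRound(s_1, k_4) = 0xDA
s_3 = InvRound(s_2, k_3) = 0x8C
s_4 = InvRound(s_3, k_2) = 0x02
s_5 = InvRound(s_4, k_1) = 0x8C
s_6 = InvRound(s_5, k_0) = 0xCE

0xCE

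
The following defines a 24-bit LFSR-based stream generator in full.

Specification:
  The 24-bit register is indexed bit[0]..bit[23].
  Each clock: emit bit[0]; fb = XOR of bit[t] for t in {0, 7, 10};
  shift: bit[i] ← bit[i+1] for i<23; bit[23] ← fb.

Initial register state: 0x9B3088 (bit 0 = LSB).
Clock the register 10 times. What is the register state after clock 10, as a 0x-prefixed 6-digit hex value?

0x0966CC

reg_0 = 0x9B3088
clock 1: out=0, reg = 0xCD9844
clock 2: out=0, reg = 0x66CC22
clock 3: out=0, reg = 0xB36611
clock 4: out=1, reg = 0x59B308
clock 5: out=0, reg = 0x2CD984
clock 6: out=0, reg = 0x966CC2
clock 7: out=0, reg = 0x4B3661
clock 8: out=1, reg = 0x259B30
clock 9: out=0, reg = 0x12CD98
clock 10: out=0, reg = 0x0966CC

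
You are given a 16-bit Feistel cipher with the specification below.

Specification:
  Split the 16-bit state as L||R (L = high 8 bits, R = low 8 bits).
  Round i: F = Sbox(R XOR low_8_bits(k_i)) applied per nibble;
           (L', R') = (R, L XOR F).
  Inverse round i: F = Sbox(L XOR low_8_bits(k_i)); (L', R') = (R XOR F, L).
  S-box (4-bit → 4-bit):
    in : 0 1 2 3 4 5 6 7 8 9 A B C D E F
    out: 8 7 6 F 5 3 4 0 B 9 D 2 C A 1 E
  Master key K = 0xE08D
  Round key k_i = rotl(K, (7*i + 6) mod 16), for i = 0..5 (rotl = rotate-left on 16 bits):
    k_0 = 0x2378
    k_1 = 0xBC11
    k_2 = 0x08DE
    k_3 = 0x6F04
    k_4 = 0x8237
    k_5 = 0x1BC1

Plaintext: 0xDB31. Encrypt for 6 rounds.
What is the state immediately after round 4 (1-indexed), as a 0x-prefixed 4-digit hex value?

s_0 = plaintext = 0xDB31
s_1 = Round(s_0, k_0) = 0x3182
s_2 = Round(s_1, k_1) = 0x82AE
s_3 = Round(s_2, k_2) = 0xAE8A
s_4 = Round(s_3, k_3) = 0x8A1F
s_5 = Round(s_4, k_4) = 0x1FE1
s_6 = Round(s_5, k_5) = 0xE177

0x8A1F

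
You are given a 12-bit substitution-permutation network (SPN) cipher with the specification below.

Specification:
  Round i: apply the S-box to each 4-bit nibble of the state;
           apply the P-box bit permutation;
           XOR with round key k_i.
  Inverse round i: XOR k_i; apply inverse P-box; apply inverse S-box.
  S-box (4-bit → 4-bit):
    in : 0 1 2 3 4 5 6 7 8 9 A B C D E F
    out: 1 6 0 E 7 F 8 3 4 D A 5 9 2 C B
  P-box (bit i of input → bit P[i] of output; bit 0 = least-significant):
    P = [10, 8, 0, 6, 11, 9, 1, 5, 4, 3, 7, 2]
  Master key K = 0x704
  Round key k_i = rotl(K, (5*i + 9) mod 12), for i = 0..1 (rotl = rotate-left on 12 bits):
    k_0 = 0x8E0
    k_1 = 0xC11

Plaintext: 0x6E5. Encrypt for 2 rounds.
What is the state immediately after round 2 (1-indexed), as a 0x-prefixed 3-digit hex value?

0x91B

s_0 = plaintext = 0x6E5
s_1 = Round(s_0, k_0) = 0xD87
s_2 = Round(s_1, k_1) = 0x91B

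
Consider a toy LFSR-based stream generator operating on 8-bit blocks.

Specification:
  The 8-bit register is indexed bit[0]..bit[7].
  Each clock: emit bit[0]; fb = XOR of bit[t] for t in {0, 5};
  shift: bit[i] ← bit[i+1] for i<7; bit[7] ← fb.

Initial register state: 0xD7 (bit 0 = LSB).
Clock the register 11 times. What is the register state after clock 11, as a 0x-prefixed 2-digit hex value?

reg_0 = 0xD7
clock 1: out=1, reg = 0xEB
clock 2: out=1, reg = 0x75
clock 3: out=1, reg = 0x3A
clock 4: out=0, reg = 0x9D
clock 5: out=1, reg = 0xCE
clock 6: out=0, reg = 0x67
clock 7: out=1, reg = 0x33
clock 8: out=1, reg = 0x19
clock 9: out=1, reg = 0x8C
clock 10: out=0, reg = 0x46
clock 11: out=0, reg = 0x23

0x23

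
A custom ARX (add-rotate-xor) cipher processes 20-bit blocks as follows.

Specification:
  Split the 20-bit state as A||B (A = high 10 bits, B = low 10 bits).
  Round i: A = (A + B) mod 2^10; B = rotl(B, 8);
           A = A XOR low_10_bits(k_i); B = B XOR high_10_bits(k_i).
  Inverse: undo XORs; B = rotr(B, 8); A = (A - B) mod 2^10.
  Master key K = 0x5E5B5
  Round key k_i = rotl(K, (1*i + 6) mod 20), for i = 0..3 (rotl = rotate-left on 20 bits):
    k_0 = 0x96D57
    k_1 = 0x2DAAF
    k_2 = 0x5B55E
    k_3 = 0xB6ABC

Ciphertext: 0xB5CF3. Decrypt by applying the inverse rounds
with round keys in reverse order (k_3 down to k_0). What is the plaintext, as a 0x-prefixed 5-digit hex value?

s_0 = ciphertext = 0xB5CF3
s_1 = InvRound(s_0, k_3) = 0xF14A6
s_2 = InvRound(s_1, k_2) = 0xDBB2D
s_3 = InvRound(s_2, k_1) = 0xD4A6F
s_4 = InvRound(s_3, k_0) = 0x4D4D0

0x4D4D0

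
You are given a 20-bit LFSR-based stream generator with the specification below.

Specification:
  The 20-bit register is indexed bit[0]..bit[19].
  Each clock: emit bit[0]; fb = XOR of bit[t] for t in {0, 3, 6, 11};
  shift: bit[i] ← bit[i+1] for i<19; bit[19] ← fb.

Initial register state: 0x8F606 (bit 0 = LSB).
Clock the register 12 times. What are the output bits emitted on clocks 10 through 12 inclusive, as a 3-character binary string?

reg_0 = 0x8F606
clock 1: out=0, reg = 0x47B03
clock 2: out=1, reg = 0x23D81
clock 3: out=1, reg = 0x11EC0
clock 4: out=0, reg = 0x08F60
clock 5: out=0, reg = 0x047B0
clock 6: out=0, reg = 0x023D8
clock 7: out=0, reg = 0x011EC
clock 8: out=0, reg = 0x008F6
clock 9: out=0, reg = 0x0047B
clock 10: out=1, reg = 0x8023D
clock 11: out=1, reg = 0x4011E
clock 12: out=0, reg = 0xA008F

110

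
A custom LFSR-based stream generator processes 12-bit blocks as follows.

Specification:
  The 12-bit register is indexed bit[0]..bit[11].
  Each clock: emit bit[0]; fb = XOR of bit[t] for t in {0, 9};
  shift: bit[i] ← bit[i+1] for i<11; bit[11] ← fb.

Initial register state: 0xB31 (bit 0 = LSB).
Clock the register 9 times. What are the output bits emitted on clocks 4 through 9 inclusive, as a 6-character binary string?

reg_0 = 0xB31
clock 1: out=1, reg = 0x598
clock 2: out=0, reg = 0x2CC
clock 3: out=0, reg = 0x966
clock 4: out=0, reg = 0x4B3
clock 5: out=1, reg = 0xA59
clock 6: out=1, reg = 0x52C
clock 7: out=0, reg = 0x296
clock 8: out=0, reg = 0x94B
clock 9: out=1, reg = 0xCA5

011001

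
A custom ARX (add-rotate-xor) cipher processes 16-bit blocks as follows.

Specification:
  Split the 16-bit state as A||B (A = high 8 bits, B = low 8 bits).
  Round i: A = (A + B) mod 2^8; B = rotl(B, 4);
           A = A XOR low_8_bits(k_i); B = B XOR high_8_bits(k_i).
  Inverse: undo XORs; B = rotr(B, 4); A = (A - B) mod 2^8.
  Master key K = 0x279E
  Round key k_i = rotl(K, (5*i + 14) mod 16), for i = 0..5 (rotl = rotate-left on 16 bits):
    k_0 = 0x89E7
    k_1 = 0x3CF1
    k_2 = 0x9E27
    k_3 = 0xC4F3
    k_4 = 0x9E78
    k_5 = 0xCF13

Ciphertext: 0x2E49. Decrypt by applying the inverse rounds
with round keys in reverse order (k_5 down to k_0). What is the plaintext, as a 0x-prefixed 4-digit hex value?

s_0 = ciphertext = 0x2E49
s_1 = InvRound(s_0, k_5) = 0xD568
s_2 = InvRound(s_1, k_4) = 0x3E6F
s_3 = InvRound(s_2, k_3) = 0x13BA
s_4 = InvRound(s_3, k_2) = 0xF242
s_5 = InvRound(s_4, k_1) = 0x1CE7
s_6 = InvRound(s_5, k_0) = 0x15E6

0x15E6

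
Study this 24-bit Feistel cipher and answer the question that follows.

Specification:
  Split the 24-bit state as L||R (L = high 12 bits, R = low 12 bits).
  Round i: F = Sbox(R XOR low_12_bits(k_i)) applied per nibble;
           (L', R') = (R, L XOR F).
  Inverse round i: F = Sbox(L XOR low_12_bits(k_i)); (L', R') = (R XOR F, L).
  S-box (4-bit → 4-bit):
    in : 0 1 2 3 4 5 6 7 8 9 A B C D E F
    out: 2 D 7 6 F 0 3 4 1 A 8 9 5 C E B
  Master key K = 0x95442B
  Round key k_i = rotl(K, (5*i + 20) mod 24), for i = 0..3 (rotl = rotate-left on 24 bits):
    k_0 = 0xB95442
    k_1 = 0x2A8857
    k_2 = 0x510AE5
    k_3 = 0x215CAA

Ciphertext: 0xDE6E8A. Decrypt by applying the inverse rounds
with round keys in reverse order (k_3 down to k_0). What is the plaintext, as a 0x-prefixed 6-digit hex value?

s_0 = ciphertext = 0xDE6E8A
s_1 = InvRound(s_0, k_3) = 0x37FDE6
s_2 = InvRound(s_1, k_2) = 0x74E37F
s_3 = InvRound(s_2, k_1) = 0x8A574E
s_4 = InvRound(s_3, k_0) = 0x2AA8A5

0x2AA8A5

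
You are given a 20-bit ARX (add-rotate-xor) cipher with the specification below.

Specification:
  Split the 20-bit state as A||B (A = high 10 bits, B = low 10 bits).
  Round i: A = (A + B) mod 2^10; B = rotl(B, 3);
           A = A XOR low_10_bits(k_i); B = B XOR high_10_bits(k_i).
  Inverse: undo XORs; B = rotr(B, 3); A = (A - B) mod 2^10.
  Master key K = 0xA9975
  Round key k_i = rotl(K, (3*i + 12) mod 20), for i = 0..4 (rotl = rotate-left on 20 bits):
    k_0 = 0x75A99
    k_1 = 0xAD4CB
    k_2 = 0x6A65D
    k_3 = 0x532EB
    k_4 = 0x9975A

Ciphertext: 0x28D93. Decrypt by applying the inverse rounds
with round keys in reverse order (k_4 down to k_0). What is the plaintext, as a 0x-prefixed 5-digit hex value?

s_0 = ciphertext = 0x28D93
s_1 = InvRound(s_0, k_4) = 0x1EF7E
s_2 = InvRound(s_1, k_3) = 0x52946
s_3 = InvRound(s_2, k_2) = 0xDEB9D
s_4 = InvRound(s_3, k_1) = 0xE3025
s_5 = InvRound(s_4, k_0) = 0xD5DBE

0xD5DBE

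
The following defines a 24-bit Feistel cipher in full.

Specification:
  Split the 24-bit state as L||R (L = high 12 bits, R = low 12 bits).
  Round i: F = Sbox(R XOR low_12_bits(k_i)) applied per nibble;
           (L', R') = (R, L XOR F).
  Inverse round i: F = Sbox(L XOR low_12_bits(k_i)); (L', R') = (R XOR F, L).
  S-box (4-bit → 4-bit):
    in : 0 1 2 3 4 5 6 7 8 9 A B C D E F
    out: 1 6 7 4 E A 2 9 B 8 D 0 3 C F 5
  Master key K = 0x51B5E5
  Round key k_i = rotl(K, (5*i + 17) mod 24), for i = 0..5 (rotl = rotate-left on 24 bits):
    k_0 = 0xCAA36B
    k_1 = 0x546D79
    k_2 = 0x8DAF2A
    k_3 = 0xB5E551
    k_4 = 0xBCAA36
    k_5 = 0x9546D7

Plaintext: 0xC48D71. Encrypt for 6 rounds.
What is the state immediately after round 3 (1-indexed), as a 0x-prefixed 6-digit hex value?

s_0 = plaintext = 0xC48D71
s_1 = Round(s_0, k_0) = 0xD71325
s_2 = Round(s_1, k_1) = 0x3252D2
s_3 = Round(s_2, k_2) = 0x2D2F7E
s_4 = Round(s_3, k_3) = 0xF7EFA7
s_5 = Round(s_4, k_4) = 0xFA75F8
s_6 = Round(s_5, k_5) = 0x5F8BD2

0x2D2F7E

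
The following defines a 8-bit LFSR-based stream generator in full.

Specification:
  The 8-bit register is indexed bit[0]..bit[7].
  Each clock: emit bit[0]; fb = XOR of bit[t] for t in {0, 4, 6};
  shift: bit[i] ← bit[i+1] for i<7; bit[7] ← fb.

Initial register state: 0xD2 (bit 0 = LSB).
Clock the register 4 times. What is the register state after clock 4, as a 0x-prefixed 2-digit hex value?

reg_0 = 0xD2
clock 1: out=0, reg = 0x69
clock 2: out=1, reg = 0x34
clock 3: out=0, reg = 0x9A
clock 4: out=0, reg = 0xCD

0xCD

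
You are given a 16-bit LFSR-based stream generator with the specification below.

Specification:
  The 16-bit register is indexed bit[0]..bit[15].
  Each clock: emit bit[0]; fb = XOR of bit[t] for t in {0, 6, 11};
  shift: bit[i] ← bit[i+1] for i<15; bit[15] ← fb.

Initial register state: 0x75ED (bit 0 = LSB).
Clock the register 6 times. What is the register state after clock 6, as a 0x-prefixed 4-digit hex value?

0xD1D7

reg_0 = 0x75ED
clock 1: out=1, reg = 0x3AF6
clock 2: out=0, reg = 0x1D7B
clock 3: out=1, reg = 0x8EBD
clock 4: out=1, reg = 0x475E
clock 5: out=0, reg = 0xA3AF
clock 6: out=1, reg = 0xD1D7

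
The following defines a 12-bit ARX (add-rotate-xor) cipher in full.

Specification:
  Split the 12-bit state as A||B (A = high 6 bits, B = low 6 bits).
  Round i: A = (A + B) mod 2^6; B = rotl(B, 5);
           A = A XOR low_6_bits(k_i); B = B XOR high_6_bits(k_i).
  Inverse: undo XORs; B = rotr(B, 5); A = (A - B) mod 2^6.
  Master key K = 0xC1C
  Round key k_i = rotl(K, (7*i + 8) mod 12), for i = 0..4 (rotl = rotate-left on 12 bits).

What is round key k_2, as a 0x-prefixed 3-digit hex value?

K = 0xC1C
k_0 = rotl(K, (7*0+8) mod 12) = rotl(K, 8) = 0xCC1
k_1 = rotl(K, (7*1+8) mod 12) = rotl(K, 3) = 0x0E6
k_2 = rotl(K, (7*2+8) mod 12) = rotl(K, 10) = 0x307

0x307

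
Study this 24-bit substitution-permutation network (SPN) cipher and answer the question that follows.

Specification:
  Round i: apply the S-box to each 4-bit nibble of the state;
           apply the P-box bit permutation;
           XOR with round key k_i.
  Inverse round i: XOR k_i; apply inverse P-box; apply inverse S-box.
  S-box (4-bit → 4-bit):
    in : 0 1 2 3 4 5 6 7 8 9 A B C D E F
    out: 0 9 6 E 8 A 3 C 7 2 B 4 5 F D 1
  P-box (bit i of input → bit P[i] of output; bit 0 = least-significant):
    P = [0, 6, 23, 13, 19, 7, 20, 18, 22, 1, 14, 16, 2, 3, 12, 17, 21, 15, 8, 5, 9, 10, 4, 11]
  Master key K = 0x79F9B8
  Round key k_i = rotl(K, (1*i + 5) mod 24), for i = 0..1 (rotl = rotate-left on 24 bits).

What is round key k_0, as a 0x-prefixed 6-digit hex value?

0x3F370F

K = 0x79F9B8
k_0 = rotl(K, (1*0+5) mod 24) = rotl(K, 5) = 0x3F370F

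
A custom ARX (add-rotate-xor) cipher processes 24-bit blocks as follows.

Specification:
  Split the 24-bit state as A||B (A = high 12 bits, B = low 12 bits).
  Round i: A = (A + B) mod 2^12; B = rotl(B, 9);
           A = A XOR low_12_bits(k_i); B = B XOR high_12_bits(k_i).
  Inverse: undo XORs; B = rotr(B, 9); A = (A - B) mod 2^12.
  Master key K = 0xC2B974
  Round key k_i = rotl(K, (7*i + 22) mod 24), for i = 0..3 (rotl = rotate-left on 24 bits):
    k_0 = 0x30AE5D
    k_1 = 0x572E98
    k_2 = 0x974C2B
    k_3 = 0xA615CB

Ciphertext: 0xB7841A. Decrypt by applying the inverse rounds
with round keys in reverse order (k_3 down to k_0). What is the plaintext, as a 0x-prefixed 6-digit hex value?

0x00E391

s_0 = ciphertext = 0xB7841A
s_1 = InvRound(s_0, k_3) = 0xAD43DF
s_2 = InvRound(s_1, k_2) = 0x1A255D
s_3 = InvRound(s_2, k_1) = 0xDC2178
s_4 = InvRound(s_3, k_0) = 0x00E391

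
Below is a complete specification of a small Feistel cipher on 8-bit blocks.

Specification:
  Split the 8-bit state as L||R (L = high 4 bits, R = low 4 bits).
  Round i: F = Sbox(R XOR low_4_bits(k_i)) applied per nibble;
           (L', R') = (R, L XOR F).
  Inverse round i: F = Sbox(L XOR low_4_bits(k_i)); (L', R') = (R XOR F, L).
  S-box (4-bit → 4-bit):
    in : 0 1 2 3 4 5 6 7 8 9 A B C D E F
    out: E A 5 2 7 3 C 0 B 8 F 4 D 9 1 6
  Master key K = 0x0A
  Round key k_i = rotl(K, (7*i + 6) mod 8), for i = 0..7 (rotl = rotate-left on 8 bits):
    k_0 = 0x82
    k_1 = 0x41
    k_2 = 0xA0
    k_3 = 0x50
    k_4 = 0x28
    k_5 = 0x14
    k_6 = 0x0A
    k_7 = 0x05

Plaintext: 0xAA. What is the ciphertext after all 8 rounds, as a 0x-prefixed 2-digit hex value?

0xE1

s_0 = plaintext = 0xAA
s_1 = Round(s_0, k_0) = 0xA1
s_2 = Round(s_1, k_1) = 0x14
s_3 = Round(s_2, k_2) = 0x46
s_4 = Round(s_3, k_3) = 0x68
s_5 = Round(s_4, k_4) = 0x88
s_6 = Round(s_5, k_5) = 0x85
s_7 = Round(s_6, k_6) = 0x5E
s_8 = Round(s_7, k_7) = 0xE1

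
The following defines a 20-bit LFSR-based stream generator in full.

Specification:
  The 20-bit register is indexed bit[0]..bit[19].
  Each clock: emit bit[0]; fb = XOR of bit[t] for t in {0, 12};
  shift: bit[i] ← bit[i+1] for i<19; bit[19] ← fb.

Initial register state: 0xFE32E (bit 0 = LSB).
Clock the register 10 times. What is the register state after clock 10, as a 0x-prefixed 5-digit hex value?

0xF43F8

reg_0 = 0xFE32E
clock 1: out=0, reg = 0x7F197
clock 2: out=1, reg = 0x3F8CB
clock 3: out=1, reg = 0x1FC65
clock 4: out=1, reg = 0x0FE32
clock 5: out=0, reg = 0x87F19
clock 6: out=1, reg = 0x43F8C
clock 7: out=0, reg = 0xA1FC6
clock 8: out=0, reg = 0xD0FE3
clock 9: out=1, reg = 0xE87F1
clock 10: out=1, reg = 0xF43F8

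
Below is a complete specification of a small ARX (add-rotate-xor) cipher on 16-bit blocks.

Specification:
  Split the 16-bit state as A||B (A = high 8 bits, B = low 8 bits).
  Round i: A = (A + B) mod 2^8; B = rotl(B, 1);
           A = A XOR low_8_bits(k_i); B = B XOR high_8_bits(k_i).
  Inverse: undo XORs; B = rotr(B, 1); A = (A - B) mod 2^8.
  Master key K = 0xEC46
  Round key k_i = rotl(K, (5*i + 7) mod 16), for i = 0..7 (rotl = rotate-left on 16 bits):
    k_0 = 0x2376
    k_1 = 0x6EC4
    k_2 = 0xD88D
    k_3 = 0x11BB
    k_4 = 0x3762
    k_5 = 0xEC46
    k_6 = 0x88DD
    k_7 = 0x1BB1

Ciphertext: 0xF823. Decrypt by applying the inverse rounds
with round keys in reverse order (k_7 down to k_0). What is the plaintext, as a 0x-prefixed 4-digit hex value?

s_0 = ciphertext = 0xF823
s_1 = InvRound(s_0, k_7) = 0x2D1C
s_2 = InvRound(s_1, k_6) = 0xA64A
s_3 = InvRound(s_2, k_5) = 0x8D53
s_4 = InvRound(s_3, k_4) = 0xBD32
s_5 = InvRound(s_4, k_3) = 0x7591
s_6 = InvRound(s_5, k_2) = 0x54A4
s_7 = InvRound(s_6, k_1) = 0x2B65
s_8 = InvRound(s_7, k_0) = 0x3A23

0x3A23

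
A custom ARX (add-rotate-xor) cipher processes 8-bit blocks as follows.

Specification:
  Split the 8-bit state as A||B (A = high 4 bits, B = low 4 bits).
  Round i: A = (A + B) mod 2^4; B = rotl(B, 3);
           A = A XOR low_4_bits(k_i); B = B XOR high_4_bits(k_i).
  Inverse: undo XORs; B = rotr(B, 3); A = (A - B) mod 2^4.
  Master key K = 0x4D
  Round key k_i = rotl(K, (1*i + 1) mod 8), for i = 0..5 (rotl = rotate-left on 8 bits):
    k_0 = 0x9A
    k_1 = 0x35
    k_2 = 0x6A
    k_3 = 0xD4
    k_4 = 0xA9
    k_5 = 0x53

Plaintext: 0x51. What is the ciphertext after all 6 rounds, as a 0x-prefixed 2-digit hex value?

s_0 = plaintext = 0x51
s_1 = Round(s_0, k_0) = 0xC1
s_2 = Round(s_1, k_1) = 0x8B
s_3 = Round(s_2, k_2) = 0x9B
s_4 = Round(s_3, k_3) = 0x00
s_5 = Round(s_4, k_4) = 0x9A
s_6 = Round(s_5, k_5) = 0x00

0x00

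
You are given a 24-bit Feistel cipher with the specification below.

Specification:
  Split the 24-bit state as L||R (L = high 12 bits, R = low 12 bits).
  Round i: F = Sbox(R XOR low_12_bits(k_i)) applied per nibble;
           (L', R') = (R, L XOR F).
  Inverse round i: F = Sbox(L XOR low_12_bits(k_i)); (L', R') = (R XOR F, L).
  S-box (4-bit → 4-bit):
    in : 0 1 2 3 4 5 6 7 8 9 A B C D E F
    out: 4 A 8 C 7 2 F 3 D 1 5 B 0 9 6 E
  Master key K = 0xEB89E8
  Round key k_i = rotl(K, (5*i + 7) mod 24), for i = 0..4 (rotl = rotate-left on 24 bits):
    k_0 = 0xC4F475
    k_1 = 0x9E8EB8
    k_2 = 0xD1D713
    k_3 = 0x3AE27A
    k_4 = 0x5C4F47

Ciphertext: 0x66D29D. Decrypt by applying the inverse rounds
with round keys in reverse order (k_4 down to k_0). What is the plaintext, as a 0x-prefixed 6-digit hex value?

0xB513AB

s_0 = ciphertext = 0x66D29D
s_1 = InvRound(s_0, k_4) = 0x31866D
s_2 = InvRound(s_1, k_3) = 0xC95318
s_3 = InvRound(s_2, k_2) = 0x8C7C95
s_4 = InvRound(s_3, k_1) = 0x3AB8C7
s_5 = InvRound(s_4, k_0) = 0xB513AB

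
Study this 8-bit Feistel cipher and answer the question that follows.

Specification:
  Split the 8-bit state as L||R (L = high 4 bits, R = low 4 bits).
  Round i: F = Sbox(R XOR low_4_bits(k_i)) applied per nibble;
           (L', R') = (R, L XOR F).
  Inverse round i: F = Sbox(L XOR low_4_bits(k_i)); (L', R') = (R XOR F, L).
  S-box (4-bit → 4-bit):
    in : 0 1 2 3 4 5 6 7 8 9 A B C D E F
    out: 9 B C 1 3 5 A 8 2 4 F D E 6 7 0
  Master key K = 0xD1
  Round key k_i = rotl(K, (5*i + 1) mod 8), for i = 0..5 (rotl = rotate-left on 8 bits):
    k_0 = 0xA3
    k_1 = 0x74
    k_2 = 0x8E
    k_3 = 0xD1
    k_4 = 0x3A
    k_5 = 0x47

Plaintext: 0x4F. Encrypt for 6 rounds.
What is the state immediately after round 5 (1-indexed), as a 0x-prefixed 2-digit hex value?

0x34

s_0 = plaintext = 0x4F
s_1 = Round(s_0, k_0) = 0xFA
s_2 = Round(s_1, k_1) = 0xA8
s_3 = Round(s_2, k_2) = 0x80
s_4 = Round(s_3, k_3) = 0x03
s_5 = Round(s_4, k_4) = 0x34
s_6 = Round(s_5, k_5) = 0x42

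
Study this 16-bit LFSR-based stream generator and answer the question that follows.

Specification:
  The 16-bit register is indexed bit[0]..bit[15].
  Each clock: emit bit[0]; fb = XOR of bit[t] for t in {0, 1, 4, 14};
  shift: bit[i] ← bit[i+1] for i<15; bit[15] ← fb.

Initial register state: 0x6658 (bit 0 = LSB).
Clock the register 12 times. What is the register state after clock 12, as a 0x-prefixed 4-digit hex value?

0xA506

reg_0 = 0x6658
clock 1: out=0, reg = 0x332C
clock 2: out=0, reg = 0x1996
clock 3: out=0, reg = 0x0CCB
clock 4: out=1, reg = 0x0665
clock 5: out=1, reg = 0x8332
clock 6: out=0, reg = 0x4199
clock 7: out=1, reg = 0xA0CC
clock 8: out=0, reg = 0x5066
clock 9: out=0, reg = 0x2833
clock 10: out=1, reg = 0x9419
clock 11: out=1, reg = 0x4A0C
clock 12: out=0, reg = 0xA506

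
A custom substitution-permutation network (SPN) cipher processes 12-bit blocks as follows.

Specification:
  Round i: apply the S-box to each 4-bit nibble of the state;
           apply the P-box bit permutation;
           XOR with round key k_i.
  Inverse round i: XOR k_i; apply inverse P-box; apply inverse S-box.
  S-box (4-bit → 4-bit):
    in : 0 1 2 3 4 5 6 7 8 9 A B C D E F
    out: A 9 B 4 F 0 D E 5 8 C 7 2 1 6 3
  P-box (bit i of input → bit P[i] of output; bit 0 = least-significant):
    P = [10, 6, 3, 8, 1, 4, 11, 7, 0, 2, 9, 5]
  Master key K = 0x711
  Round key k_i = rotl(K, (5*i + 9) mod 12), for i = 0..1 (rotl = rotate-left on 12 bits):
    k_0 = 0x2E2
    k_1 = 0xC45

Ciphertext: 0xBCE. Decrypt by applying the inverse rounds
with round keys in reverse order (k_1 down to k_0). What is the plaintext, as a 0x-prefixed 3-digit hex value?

0x77C

s_0 = ciphertext = 0xBCE
s_1 = InvRound(s_0, k_1) = 0x816
s_2 = InvRound(s_1, k_0) = 0x77C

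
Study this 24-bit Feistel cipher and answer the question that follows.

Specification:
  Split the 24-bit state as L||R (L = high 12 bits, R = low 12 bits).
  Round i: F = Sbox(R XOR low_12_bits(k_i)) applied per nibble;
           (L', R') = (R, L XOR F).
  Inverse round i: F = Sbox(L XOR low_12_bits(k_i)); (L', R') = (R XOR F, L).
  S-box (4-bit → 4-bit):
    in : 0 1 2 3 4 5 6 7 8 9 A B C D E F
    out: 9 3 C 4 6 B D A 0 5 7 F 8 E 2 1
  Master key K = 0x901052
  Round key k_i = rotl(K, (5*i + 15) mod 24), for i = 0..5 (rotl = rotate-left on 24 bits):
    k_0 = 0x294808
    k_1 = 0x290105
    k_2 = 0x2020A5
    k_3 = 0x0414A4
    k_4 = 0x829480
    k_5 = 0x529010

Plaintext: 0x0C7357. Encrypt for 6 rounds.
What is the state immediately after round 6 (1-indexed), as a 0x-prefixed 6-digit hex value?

0x7B7B58

s_0 = plaintext = 0x0C7357
s_1 = Round(s_0, k_0) = 0x357F76
s_2 = Round(s_1, k_1) = 0xF761F3
s_3 = Round(s_2, k_2) = 0x1F3CCB
s_4 = Round(s_3, k_3) = 0xCCB122
s_5 = Round(s_4, k_4) = 0x1227B7
s_6 = Round(s_5, k_5) = 0x7B7B58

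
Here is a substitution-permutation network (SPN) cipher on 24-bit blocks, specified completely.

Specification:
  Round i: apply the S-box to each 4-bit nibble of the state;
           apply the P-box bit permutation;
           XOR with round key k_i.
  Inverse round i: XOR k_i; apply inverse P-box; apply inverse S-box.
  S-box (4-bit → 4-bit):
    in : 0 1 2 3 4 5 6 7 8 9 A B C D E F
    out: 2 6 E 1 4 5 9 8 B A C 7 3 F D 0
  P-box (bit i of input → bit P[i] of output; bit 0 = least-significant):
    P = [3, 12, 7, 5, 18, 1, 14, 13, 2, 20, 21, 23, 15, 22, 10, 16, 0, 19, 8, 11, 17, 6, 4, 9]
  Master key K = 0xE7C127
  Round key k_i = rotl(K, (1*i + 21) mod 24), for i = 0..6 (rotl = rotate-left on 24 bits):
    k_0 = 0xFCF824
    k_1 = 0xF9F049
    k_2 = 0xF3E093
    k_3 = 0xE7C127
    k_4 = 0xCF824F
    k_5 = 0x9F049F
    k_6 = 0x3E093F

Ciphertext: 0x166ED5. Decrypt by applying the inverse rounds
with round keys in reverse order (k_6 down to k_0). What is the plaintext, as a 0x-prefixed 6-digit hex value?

s_0 = ciphertext = 0x166ED5
s_1 = InvRound(s_0, k_6) = 0x91442E
s_2 = InvRound(s_1, k_5) = 0x5CFF5A
s_3 = InvRound(s_2, k_4) = 0x5EA8A0
s_4 = InvRound(s_3, k_3) = 0xFD7D24
s_5 = InvRound(s_4, k_2) = 0x5D53C2
s_6 = InvRound(s_5, k_1) = 0x753A85
s_7 = InvRound(s_6, k_0) = 0x7C674A

0x7C674A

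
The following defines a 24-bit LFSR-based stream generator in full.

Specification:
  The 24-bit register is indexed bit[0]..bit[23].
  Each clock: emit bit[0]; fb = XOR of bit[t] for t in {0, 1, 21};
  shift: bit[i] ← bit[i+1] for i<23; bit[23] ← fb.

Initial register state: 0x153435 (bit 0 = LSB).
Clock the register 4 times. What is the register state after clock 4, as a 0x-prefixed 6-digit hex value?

0x715343

reg_0 = 0x153435
clock 1: out=1, reg = 0x8A9A1A
clock 2: out=0, reg = 0xC54D0D
clock 3: out=1, reg = 0xE2A686
clock 4: out=0, reg = 0x715343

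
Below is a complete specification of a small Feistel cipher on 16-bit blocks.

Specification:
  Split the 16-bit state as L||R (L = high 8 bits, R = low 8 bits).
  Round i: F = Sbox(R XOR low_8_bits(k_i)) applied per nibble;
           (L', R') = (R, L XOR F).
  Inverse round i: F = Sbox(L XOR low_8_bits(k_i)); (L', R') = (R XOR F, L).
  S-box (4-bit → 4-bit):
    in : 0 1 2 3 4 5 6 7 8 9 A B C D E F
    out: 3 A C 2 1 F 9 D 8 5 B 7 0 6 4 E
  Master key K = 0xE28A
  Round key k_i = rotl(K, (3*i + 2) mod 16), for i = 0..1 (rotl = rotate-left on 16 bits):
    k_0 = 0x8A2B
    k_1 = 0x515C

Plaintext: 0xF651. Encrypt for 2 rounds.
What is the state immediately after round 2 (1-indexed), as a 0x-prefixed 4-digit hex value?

0x2D8B

s_0 = plaintext = 0xF651
s_1 = Round(s_0, k_0) = 0x512D
s_2 = Round(s_1, k_1) = 0x2D8B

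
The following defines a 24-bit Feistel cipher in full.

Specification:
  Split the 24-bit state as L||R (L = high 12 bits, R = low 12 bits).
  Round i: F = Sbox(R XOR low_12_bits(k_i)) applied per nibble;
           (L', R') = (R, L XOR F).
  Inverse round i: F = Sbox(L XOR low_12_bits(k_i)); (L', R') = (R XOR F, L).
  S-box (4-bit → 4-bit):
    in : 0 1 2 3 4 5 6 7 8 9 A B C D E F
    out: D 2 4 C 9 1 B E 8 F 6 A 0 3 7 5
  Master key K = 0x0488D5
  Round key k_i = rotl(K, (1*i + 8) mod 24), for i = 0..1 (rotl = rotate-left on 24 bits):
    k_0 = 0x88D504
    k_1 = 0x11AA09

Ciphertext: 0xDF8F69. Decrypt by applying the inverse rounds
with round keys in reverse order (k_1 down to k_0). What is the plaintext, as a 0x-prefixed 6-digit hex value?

s_0 = ciphertext = 0xDF8F69
s_1 = InvRound(s_0, k_1) = 0x13BDF8
s_2 = InvRound(s_1, k_0) = 0x43D13B

0x43D13B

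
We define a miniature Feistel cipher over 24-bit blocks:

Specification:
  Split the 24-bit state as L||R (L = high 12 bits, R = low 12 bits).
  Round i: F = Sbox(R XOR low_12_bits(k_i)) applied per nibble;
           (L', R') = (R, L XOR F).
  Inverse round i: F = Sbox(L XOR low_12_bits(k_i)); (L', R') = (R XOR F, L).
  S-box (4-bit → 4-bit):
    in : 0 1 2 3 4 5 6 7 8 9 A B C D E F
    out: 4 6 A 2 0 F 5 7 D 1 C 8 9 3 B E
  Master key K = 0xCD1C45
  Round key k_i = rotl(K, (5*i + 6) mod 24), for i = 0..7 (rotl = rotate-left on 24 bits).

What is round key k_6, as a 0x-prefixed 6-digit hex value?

0xC45CD1

K = 0xCD1C45
k_0 = rotl(K, (5*0+6) mod 24) = rotl(K, 6) = 0x471173
k_1 = rotl(K, (5*1+6) mod 24) = rotl(K, 11) = 0xE22E68
k_2 = rotl(K, (5*2+6) mod 24) = rotl(K, 16) = 0x45CD1C
k_3 = rotl(K, (5*3+6) mod 24) = rotl(K, 21) = 0xB9A388
k_4 = rotl(K, (5*4+6) mod 24) = rotl(K, 2) = 0x347117
k_5 = rotl(K, (5*5+6) mod 24) = rotl(K, 7) = 0x8E22E6
k_6 = rotl(K, (5*6+6) mod 24) = rotl(K, 12) = 0xC45CD1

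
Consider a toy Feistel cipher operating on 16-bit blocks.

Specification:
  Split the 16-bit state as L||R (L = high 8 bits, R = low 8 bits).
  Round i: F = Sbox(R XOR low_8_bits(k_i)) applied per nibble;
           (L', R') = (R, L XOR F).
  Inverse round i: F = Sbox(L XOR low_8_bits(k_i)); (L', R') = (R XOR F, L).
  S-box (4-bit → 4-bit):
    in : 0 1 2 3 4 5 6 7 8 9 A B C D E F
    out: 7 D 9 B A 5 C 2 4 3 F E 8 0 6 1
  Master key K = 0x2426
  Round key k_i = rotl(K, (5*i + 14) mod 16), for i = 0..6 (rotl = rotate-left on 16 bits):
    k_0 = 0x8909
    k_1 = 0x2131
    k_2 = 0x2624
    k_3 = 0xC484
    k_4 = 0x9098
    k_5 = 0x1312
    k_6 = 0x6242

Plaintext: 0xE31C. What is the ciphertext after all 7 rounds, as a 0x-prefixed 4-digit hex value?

s_0 = plaintext = 0xE31C
s_1 = Round(s_0, k_0) = 0x1C36
s_2 = Round(s_1, k_1) = 0x366E
s_3 = Round(s_2, k_2) = 0x6E99
s_4 = Round(s_3, k_3) = 0x99BE
s_5 = Round(s_4, k_4) = 0xBE05
s_6 = Round(s_5, k_5) = 0x056C
s_7 = Round(s_6, k_6) = 0x6C93

0x6C93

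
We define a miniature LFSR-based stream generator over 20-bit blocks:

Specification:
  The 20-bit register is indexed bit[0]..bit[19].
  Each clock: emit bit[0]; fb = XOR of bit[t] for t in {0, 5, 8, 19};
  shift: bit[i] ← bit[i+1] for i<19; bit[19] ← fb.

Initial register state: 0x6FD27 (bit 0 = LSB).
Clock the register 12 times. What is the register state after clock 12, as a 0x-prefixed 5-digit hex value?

0x4116F

reg_0 = 0x6FD27
clock 1: out=1, reg = 0xB7E93
clock 2: out=1, reg = 0x5BF49
clock 3: out=1, reg = 0x2DFA4
clock 4: out=0, reg = 0x16FD2
clock 5: out=0, reg = 0x8B7E9
clock 6: out=1, reg = 0x45BF4
clock 7: out=0, reg = 0x22DFA
clock 8: out=0, reg = 0x116FD
clock 9: out=1, reg = 0x08B7E
clock 10: out=0, reg = 0x045BF
clock 11: out=1, reg = 0x822DF
clock 12: out=1, reg = 0x4116F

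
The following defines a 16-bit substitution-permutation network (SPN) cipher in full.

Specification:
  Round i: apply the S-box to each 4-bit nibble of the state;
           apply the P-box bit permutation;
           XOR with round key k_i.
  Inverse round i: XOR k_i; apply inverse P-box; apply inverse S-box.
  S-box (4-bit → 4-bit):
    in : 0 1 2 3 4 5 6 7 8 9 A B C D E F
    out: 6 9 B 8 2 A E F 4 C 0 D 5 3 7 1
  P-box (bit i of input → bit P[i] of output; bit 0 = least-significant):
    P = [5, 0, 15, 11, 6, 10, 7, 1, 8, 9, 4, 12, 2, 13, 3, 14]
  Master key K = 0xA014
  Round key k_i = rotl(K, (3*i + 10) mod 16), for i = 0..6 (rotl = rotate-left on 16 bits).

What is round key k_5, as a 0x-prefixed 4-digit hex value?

0x2940

K = 0xA014
k_0 = rotl(K, (3*0+10) mod 16) = rotl(K, 10) = 0x5280
k_1 = rotl(K, (3*1+10) mod 16) = rotl(K, 13) = 0x9402
k_2 = rotl(K, (3*2+10) mod 16) = rotl(K, 0) = 0xA014
k_3 = rotl(K, (3*3+10) mod 16) = rotl(K, 3) = 0x00A5
k_4 = rotl(K, (3*4+10) mod 16) = rotl(K, 6) = 0x0528
k_5 = rotl(K, (3*5+10) mod 16) = rotl(K, 9) = 0x2940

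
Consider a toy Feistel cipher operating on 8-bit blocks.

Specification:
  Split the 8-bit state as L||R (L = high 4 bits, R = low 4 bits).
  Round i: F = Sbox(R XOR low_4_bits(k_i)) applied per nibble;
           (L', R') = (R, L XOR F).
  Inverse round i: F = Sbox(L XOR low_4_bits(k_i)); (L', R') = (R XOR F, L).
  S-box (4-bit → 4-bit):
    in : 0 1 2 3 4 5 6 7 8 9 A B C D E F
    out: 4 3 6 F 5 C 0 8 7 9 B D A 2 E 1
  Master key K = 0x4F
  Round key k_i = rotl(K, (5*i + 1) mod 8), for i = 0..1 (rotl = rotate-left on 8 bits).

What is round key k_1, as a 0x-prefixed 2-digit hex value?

0xD3

K = 0x4F
k_0 = rotl(K, (5*0+1) mod 8) = rotl(K, 1) = 0x9E
k_1 = rotl(K, (5*1+1) mod 8) = rotl(K, 6) = 0xD3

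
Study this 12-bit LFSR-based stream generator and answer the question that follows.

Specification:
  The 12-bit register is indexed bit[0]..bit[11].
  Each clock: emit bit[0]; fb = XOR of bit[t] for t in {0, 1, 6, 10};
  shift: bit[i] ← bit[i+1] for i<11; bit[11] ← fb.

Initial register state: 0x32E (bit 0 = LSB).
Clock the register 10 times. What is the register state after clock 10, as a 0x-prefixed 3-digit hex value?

0x8C4

reg_0 = 0x32E
clock 1: out=0, reg = 0x997
clock 2: out=1, reg = 0x4CB
clock 3: out=1, reg = 0x265
clock 4: out=1, reg = 0x132
clock 5: out=0, reg = 0x899
clock 6: out=1, reg = 0xC4C
clock 7: out=0, reg = 0x626
clock 8: out=0, reg = 0x313
clock 9: out=1, reg = 0x189
clock 10: out=1, reg = 0x8C4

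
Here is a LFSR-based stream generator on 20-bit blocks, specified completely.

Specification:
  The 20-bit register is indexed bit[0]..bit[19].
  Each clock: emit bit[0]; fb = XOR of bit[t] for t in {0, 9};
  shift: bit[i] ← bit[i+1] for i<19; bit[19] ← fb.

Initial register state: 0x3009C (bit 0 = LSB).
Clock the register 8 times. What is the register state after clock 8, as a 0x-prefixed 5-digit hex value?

0x1C300

reg_0 = 0x3009C
clock 1: out=0, reg = 0x1804E
clock 2: out=0, reg = 0x0C027
clock 3: out=1, reg = 0x86013
clock 4: out=1, reg = 0xC3009
clock 5: out=1, reg = 0xE1804
clock 6: out=0, reg = 0x70C02
clock 7: out=0, reg = 0x38601
clock 8: out=1, reg = 0x1C300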